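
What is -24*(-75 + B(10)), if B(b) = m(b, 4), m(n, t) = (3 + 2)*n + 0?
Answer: 600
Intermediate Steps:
m(n, t) = 5*n (m(n, t) = 5*n + 0 = 5*n)
B(b) = 5*b
-24*(-75 + B(10)) = -24*(-75 + 5*10) = -24*(-75 + 50) = -24*(-25) = 600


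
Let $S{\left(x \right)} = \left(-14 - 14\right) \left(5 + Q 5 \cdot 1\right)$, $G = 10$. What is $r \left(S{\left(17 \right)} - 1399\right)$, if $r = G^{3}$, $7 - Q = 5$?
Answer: $-1819000$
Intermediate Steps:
$Q = 2$ ($Q = 7 - 5 = 2$)
$S{\left(x \right)} = -420$ ($S{\left(x \right)} = \left(-14 - 14\right) \left(5 + 2 \cdot 5 \cdot 1\right) = - 28 \left(5 + 10 \cdot 1\right) = - 28 \left(5 + 10\right) = \left(-28\right) 15 = -420$)
$r = 1000$ ($r = 10^{3} = 1000$)
$r \left(S{\left(17 \right)} - 1399\right) = 1000 \left(-420 - 1399\right) = 1000 \left(-1819\right) = -1819000$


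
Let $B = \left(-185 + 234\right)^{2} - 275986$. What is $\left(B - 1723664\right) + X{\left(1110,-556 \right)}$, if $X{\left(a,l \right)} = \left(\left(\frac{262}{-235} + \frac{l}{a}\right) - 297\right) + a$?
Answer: $- \frac{52077075208}{26085} \approx -1.9964 \cdot 10^{6}$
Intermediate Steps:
$B = -273585$ ($B = 49^{2} - 275986 = 2401 - 275986 = -273585$)
$X{\left(a,l \right)} = - \frac{70057}{235} + a + \frac{l}{a}$ ($X{\left(a,l \right)} = \left(\left(262 \left(- \frac{1}{235}\right) + \frac{l}{a}\right) - 297\right) + a = \left(\left(- \frac{262}{235} + \frac{l}{a}\right) - 297\right) + a = \left(- \frac{70057}{235} + \frac{l}{a}\right) + a = - \frac{70057}{235} + a + \frac{l}{a}$)
$\left(B - 1723664\right) + X{\left(1110,-556 \right)} = \left(-273585 - 1723664\right) - \left(- \frac{190793}{235} + \frac{278}{555}\right) = -1997249 - - \frac{21164957}{26085} = -1997249 + \frac{21164957}{26085} = - \frac{52077075208}{26085}$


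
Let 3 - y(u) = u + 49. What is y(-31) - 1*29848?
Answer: -29863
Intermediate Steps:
y(u) = -46 - u (y(u) = 3 - (u + 49) = 3 - (49 + u) = 3 + (-49 - u) = -46 - u)
y(-31) - 1*29848 = (-46 - 1*(-31)) - 1*29848 = (-46 + 31) - 29848 = -15 - 29848 = -29863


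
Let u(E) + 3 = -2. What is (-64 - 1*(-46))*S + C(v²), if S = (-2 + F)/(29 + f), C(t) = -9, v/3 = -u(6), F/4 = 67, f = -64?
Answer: 639/5 ≈ 127.80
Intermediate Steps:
F = 268 (F = 4*67 = 268)
u(E) = -5 (u(E) = -3 - 2 = -5)
v = 15 (v = 3*(-1*(-5)) = 3*5 = 15)
S = -38/5 (S = (-2 + 268)/(29 - 64) = 266/(-35) = 266*(-1/35) = -38/5 ≈ -7.6000)
(-64 - 1*(-46))*S + C(v²) = (-64 - 1*(-46))*(-38/5) - 9 = (-64 + 46)*(-38/5) - 9 = -18*(-38/5) - 9 = 684/5 - 9 = 639/5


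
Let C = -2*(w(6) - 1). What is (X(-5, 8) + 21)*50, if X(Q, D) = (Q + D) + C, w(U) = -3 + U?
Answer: 1000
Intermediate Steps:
C = -4 (C = -2*((-3 + 6) - 1) = -2*(3 - 1) = -2*2 = -4)
X(Q, D) = -4 + D + Q (X(Q, D) = (Q + D) - 4 = (D + Q) - 4 = -4 + D + Q)
(X(-5, 8) + 21)*50 = ((-4 + 8 - 5) + 21)*50 = (-1 + 21)*50 = 20*50 = 1000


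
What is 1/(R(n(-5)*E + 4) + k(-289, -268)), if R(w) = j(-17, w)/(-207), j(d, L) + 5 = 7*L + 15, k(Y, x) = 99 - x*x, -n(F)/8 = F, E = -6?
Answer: -207/14845433 ≈ -1.3944e-5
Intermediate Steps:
n(F) = -8*F
k(Y, x) = 99 - x²
j(d, L) = 10 + 7*L (j(d, L) = -5 + (7*L + 15) = -5 + (15 + 7*L) = 10 + 7*L)
R(w) = -10/207 - 7*w/207 (R(w) = (10 + 7*w)/(-207) = (10 + 7*w)*(-1/207) = -10/207 - 7*w/207)
1/(R(n(-5)*E + 4) + k(-289, -268)) = 1/((-10/207 - 7*(-8*(-5)*(-6) + 4)/207) + (99 - 1*(-268)²)) = 1/((-10/207 - 7*(40*(-6) + 4)/207) + (99 - 1*71824)) = 1/((-10/207 - 7*(-240 + 4)/207) + (99 - 71824)) = 1/((-10/207 - 7/207*(-236)) - 71725) = 1/((-10/207 + 1652/207) - 71725) = 1/(1642/207 - 71725) = 1/(-14845433/207) = -207/14845433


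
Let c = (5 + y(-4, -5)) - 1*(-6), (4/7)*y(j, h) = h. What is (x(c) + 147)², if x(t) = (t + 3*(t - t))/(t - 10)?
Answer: 20684304/961 ≈ 21524.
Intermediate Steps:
y(j, h) = 7*h/4
c = 9/4 (c = (5 + (7/4)*(-5)) - 1*(-6) = (5 - 35/4) + 6 = -15/4 + 6 = 9/4 ≈ 2.2500)
x(t) = t/(-10 + t) (x(t) = (t + 3*0)/(-10 + t) = (t + 0)/(-10 + t) = t/(-10 + t))
(x(c) + 147)² = (9/(4*(-10 + 9/4)) + 147)² = (9/(4*(-31/4)) + 147)² = ((9/4)*(-4/31) + 147)² = (-9/31 + 147)² = (4548/31)² = 20684304/961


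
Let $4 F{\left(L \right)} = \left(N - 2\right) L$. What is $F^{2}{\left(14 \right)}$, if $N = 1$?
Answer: $\frac{49}{4} \approx 12.25$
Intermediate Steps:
$F{\left(L \right)} = - \frac{L}{4}$ ($F{\left(L \right)} = \frac{\left(1 - 2\right) L}{4} = \frac{\left(-1\right) L}{4} = - \frac{L}{4}$)
$F^{2}{\left(14 \right)} = \left(\left(- \frac{1}{4}\right) 14\right)^{2} = \left(- \frac{7}{2}\right)^{2} = \frac{49}{4}$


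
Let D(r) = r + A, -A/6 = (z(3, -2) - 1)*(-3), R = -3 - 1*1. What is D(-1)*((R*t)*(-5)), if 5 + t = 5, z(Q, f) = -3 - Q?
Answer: 0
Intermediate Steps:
R = -4 (R = -3 - 1 = -4)
t = 0 (t = -5 + 5 = 0)
A = -126 (A = -6*((-3 - 1*3) - 1)*(-3) = -6*((-3 - 3) - 1)*(-3) = -6*(-6 - 1)*(-3) = -(-42)*(-3) = -6*21 = -126)
D(r) = -126 + r (D(r) = r - 126 = -126 + r)
D(-1)*((R*t)*(-5)) = (-126 - 1)*(-4*0*(-5)) = -0*(-5) = -127*0 = 0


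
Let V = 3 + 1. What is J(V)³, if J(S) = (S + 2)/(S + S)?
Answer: 27/64 ≈ 0.42188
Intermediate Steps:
V = 4
J(S) = (2 + S)/(2*S) (J(S) = (2 + S)/((2*S)) = (2 + S)*(1/(2*S)) = (2 + S)/(2*S))
J(V)³ = ((½)*(2 + 4)/4)³ = ((½)*(¼)*6)³ = (¾)³ = 27/64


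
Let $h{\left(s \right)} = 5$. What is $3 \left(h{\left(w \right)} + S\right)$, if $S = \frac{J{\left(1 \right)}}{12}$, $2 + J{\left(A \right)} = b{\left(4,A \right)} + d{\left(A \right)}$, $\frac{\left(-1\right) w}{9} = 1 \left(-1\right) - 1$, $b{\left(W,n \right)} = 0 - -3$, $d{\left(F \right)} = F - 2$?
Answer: $15$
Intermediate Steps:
$d{\left(F \right)} = -2 + F$
$b{\left(W,n \right)} = 3$ ($b{\left(W,n \right)} = 0 + 3 = 3$)
$w = 18$ ($w = - 9 \left(1 \left(-1\right) - 1\right) = - 9 \left(-1 - 1\right) = \left(-9\right) \left(-2\right) = 18$)
$J{\left(A \right)} = -1 + A$ ($J{\left(A \right)} = -2 + \left(3 + \left(-2 + A\right)\right) = -2 + \left(1 + A\right) = -1 + A$)
$S = 0$ ($S = \frac{-1 + 1}{12} = 0 \cdot \frac{1}{12} = 0$)
$3 \left(h{\left(w \right)} + S\right) = 3 \left(5 + 0\right) = 3 \cdot 5 = 15$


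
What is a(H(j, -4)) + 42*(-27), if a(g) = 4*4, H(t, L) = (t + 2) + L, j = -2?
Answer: -1118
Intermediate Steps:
H(t, L) = 2 + L + t (H(t, L) = (2 + t) + L = 2 + L + t)
a(g) = 16
a(H(j, -4)) + 42*(-27) = 16 + 42*(-27) = 16 - 1134 = -1118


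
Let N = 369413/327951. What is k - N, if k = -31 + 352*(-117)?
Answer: -13516869878/327951 ≈ -41216.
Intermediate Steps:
k = -41215 (k = -31 - 41184 = -41215)
N = 369413/327951 (N = 369413*(1/327951) = 369413/327951 ≈ 1.1264)
k - N = -41215 - 1*369413/327951 = -41215 - 369413/327951 = -13516869878/327951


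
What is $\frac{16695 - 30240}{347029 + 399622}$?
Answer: $- \frac{13545}{746651} \approx -0.018141$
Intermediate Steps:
$\frac{16695 - 30240}{347029 + 399622} = - \frac{13545}{746651}$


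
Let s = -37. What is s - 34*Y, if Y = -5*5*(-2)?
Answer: -1737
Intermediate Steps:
Y = 50 (Y = -25*(-2) = 50)
s - 34*Y = -37 - 34*50 = -37 - 1700 = -1737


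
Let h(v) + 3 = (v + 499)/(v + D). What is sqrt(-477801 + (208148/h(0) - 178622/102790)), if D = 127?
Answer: 2*I*sqrt(583366556095410855)/3032305 ≈ 503.76*I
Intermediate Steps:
h(v) = -3 + (499 + v)/(127 + v) (h(v) = -3 + (v + 499)/(v + 127) = -3 + (499 + v)/(127 + v))
sqrt(-477801 + (208148/h(0) - 178622/102790)) = sqrt(-477801 + (208148/((2*(59 - 1*0)/(127 + 0))) - 178622/102790)) = sqrt(-477801 + (208148/((2*(59 + 0)/127)) - 178622*1/102790)) = sqrt(-477801 + (208148/((2*(1/127)*59)) - 89311/51395)) = sqrt(-477801 + (208148/(118/127) - 89311/51395)) = sqrt(-477801 + (208148*(127/118) - 89311/51395)) = sqrt(-477801 + (13217398/59 - 89311/51395)) = sqrt(-477801 + 679302900861/3032305) = sqrt(-769535460444/3032305) = 2*I*sqrt(583366556095410855)/3032305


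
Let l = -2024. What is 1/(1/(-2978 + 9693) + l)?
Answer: -6715/13591159 ≈ -0.00049407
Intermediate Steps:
1/(1/(-2978 + 9693) + l) = 1/(1/(-2978 + 9693) - 2024) = 1/(1/6715 - 2024) = 1/(-13591159/6715) = -6715/13591159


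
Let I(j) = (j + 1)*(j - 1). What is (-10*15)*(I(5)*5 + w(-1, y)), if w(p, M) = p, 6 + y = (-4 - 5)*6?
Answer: -17850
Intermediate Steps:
y = -60 (y = -6 + (-4 - 5)*6 = -6 - 9*6 = -6 - 54 = -60)
I(j) = (1 + j)*(-1 + j)
(-10*15)*(I(5)*5 + w(-1, y)) = (-10*15)*((-1 + 5²)*5 - 1) = -150*((-1 + 25)*5 - 1) = -150*(24*5 - 1) = -150*(120 - 1) = -150*119 = -17850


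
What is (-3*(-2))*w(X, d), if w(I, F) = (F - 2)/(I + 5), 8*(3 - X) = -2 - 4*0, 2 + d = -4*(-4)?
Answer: 96/11 ≈ 8.7273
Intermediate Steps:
d = 14 (d = -2 - 4*(-4) = -2 + 16 = 14)
X = 13/4 (X = 3 - (-2 - 4*0)/8 = 3 - (-2 + 0)/8 = 3 - ⅛*(-2) = 3 + ¼ = 13/4 ≈ 3.2500)
w(I, F) = (-2 + F)/(5 + I)
(-3*(-2))*w(X, d) = (-3*(-2))*((-2 + 14)/(5 + 13/4)) = 6*(12/(33/4)) = 6*((4/33)*12) = 6*(16/11) = 96/11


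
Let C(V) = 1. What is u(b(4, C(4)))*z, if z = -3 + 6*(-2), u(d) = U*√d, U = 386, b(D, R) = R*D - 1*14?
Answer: -5790*I*√10 ≈ -18310.0*I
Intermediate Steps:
b(D, R) = -14 + D*R (b(D, R) = D*R - 14 = -14 + D*R)
u(d) = 386*√d
z = -15 (z = -3 - 12 = -15)
u(b(4, C(4)))*z = (386*√(-14 + 4*1))*(-15) = (386*√(-14 + 4))*(-15) = (386*√(-10))*(-15) = (386*(I*√10))*(-15) = (386*I*√10)*(-15) = -5790*I*√10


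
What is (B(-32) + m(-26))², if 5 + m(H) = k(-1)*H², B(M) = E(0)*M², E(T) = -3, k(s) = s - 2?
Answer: 26061025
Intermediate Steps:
k(s) = -2 + s
B(M) = -3*M²
m(H) = -5 - 3*H² (m(H) = -5 + (-2 - 1)*H² = -5 - 3*H²)
(B(-32) + m(-26))² = (-3*(-32)² + (-5 - 3*(-26)²))² = (-3*1024 + (-5 - 3*676))² = (-3072 + (-5 - 2028))² = (-3072 - 2033)² = (-5105)² = 26061025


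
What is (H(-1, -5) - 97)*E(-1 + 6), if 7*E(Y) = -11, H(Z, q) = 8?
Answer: 979/7 ≈ 139.86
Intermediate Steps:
E(Y) = -11/7 (E(Y) = (⅐)*(-11) = -11/7)
(H(-1, -5) - 97)*E(-1 + 6) = (8 - 97)*(-11/7) = -89*(-11/7) = 979/7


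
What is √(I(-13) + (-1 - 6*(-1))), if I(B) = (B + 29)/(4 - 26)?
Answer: √517/11 ≈ 2.0671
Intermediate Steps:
I(B) = -29/22 - B/22 (I(B) = (29 + B)/(-22) = (29 + B)*(-1/22) = -29/22 - B/22)
√(I(-13) + (-1 - 6*(-1))) = √((-29/22 - 1/22*(-13)) + (-1 - 6*(-1))) = √((-29/22 + 13/22) + (-1 + 6)) = √(-8/11 + 5) = √(47/11) = √517/11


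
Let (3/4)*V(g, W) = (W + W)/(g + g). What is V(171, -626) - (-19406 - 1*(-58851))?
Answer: -20237789/513 ≈ -39450.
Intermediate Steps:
V(g, W) = 4*W/(3*g) (V(g, W) = 4*((W + W)/(g + g))/3 = 4*((2*W)/((2*g)))/3 = 4*((2*W)*(1/(2*g)))/3 = 4*(W/g)/3 = 4*W/(3*g))
V(171, -626) - (-19406 - 1*(-58851)) = (4/3)*(-626)/171 - (-19406 - 1*(-58851)) = (4/3)*(-626)*(1/171) - (-19406 + 58851) = -2504/513 - 1*39445 = -2504/513 - 39445 = -20237789/513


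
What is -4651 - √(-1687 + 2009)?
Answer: -4651 - √322 ≈ -4668.9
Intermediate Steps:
-4651 - √(-1687 + 2009) = -4651 - √322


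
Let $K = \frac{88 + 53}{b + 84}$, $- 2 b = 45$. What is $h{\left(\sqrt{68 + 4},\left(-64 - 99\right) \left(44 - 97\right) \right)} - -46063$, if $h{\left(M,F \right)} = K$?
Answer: $\frac{1888677}{41} \approx 46065.0$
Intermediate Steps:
$b = - \frac{45}{2}$ ($b = \left(- \frac{1}{2}\right) 45 = - \frac{45}{2} \approx -22.5$)
$K = \frac{94}{41}$ ($K = \frac{88 + 53}{- \frac{45}{2} + 84} = \frac{141}{\frac{123}{2}} = 141 \cdot \frac{2}{123} = \frac{94}{41} \approx 2.2927$)
$h{\left(M,F \right)} = \frac{94}{41}$
$h{\left(\sqrt{68 + 4},\left(-64 - 99\right) \left(44 - 97\right) \right)} - -46063 = \frac{94}{41} - -46063 = \frac{94}{41} + 46063 = \frac{1888677}{41}$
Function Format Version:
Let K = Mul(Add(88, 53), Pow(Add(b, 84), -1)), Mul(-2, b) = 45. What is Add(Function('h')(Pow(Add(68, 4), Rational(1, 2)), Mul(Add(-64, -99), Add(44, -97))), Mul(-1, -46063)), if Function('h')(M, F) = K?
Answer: Rational(1888677, 41) ≈ 46065.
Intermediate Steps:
b = Rational(-45, 2) (b = Mul(Rational(-1, 2), 45) = Rational(-45, 2) ≈ -22.500)
K = Rational(94, 41) (K = Mul(Add(88, 53), Pow(Add(Rational(-45, 2), 84), -1)) = Mul(141, Pow(Rational(123, 2), -1)) = Mul(141, Rational(2, 123)) = Rational(94, 41) ≈ 2.2927)
Function('h')(M, F) = Rational(94, 41)
Add(Function('h')(Pow(Add(68, 4), Rational(1, 2)), Mul(Add(-64, -99), Add(44, -97))), Mul(-1, -46063)) = Add(Rational(94, 41), Mul(-1, -46063)) = Add(Rational(94, 41), 46063) = Rational(1888677, 41)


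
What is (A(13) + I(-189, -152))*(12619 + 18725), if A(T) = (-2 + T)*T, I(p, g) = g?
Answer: -282096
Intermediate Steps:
A(T) = T*(-2 + T)
(A(13) + I(-189, -152))*(12619 + 18725) = (13*(-2 + 13) - 152)*(12619 + 18725) = (13*11 - 152)*31344 = (143 - 152)*31344 = -9*31344 = -282096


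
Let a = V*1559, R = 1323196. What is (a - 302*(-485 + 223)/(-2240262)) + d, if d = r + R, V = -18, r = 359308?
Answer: 1853191732340/1120131 ≈ 1.6544e+6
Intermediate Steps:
a = -28062 (a = -18*1559 = -28062)
d = 1682504 (d = 359308 + 1323196 = 1682504)
(a - 302*(-485 + 223)/(-2240262)) + d = (-28062 - 302*(-485 + 223)/(-2240262)) + 1682504 = (-28062 - 302*(-262)*(-1/2240262)) + 1682504 = (-28062 + 79124*(-1/2240262)) + 1682504 = (-28062 - 39562/1120131) + 1682504 = -31433155684/1120131 + 1682504 = 1853191732340/1120131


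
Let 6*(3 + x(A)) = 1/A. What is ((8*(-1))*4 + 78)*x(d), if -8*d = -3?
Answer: -1058/9 ≈ -117.56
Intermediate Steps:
d = 3/8 (d = -⅛*(-3) = 3/8 ≈ 0.37500)
x(A) = -3 + 1/(6*A)
((8*(-1))*4 + 78)*x(d) = ((8*(-1))*4 + 78)*(-3 + 1/(6*(3/8))) = (-8*4 + 78)*(-3 + (⅙)*(8/3)) = (-32 + 78)*(-3 + 4/9) = 46*(-23/9) = -1058/9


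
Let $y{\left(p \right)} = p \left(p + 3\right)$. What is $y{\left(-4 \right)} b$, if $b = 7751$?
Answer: $31004$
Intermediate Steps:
$y{\left(p \right)} = p \left(3 + p\right)$
$y{\left(-4 \right)} b = - 4 \left(3 - 4\right) 7751 = \left(-4\right) \left(-1\right) 7751 = 4 \cdot 7751 = 31004$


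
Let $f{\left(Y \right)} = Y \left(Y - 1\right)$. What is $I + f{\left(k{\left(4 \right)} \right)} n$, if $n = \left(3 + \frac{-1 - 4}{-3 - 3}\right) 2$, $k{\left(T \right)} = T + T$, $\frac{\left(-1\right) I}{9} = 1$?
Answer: $\frac{1261}{3} \approx 420.33$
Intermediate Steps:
$I = -9$ ($I = \left(-9\right) 1 = -9$)
$k{\left(T \right)} = 2 T$
$n = \frac{23}{3}$ ($n = \left(3 - \frac{5}{-6}\right) 2 = \left(3 - - \frac{5}{6}\right) 2 = \left(3 + \frac{5}{6}\right) 2 = \frac{23}{6} \cdot 2 = \frac{23}{3} \approx 7.6667$)
$f{\left(Y \right)} = Y \left(-1 + Y\right)$
$I + f{\left(k{\left(4 \right)} \right)} n = -9 + 2 \cdot 4 \left(-1 + 2 \cdot 4\right) \frac{23}{3} = -9 + 8 \left(-1 + 8\right) \frac{23}{3} = -9 + 8 \cdot 7 \cdot \frac{23}{3} = -9 + 56 \cdot \frac{23}{3} = -9 + \frac{1288}{3} = \frac{1261}{3}$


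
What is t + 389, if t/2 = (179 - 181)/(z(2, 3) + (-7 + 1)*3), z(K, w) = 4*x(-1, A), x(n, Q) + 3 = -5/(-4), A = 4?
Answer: 9729/25 ≈ 389.16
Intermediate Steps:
x(n, Q) = -7/4 (x(n, Q) = -3 - 5/(-4) = -3 - 5*(-¼) = -3 + 5/4 = -7/4)
z(K, w) = -7 (z(K, w) = 4*(-7/4) = -7)
t = 4/25 (t = 2*((179 - 181)/(-7 + (-7 + 1)*3)) = 2*(-2/(-7 - 6*3)) = 2*(-2/(-7 - 18)) = 2*(-2/(-25)) = 2*(-2*(-1/25)) = 2*(2/25) = 4/25 ≈ 0.16000)
t + 389 = 4/25 + 389 = 9729/25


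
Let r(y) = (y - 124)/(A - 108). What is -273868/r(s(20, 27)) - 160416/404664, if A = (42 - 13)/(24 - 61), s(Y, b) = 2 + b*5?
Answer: 1429707106592/623857 ≈ 2.2917e+6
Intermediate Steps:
s(Y, b) = 2 + 5*b
A = -29/37 (A = 29/(-37) = 29*(-1/37) = -29/37 ≈ -0.78378)
r(y) = 4588/4025 - 37*y/4025 (r(y) = (y - 124)/(-29/37 - 108) = (-124 + y)/(-4025/37) = (-124 + y)*(-37/4025) = 4588/4025 - 37*y/4025)
-273868/r(s(20, 27)) - 160416/404664 = -273868/(4588/4025 - 37*(2 + 5*27)/4025) - 160416/404664 = -273868/(4588/4025 - 37*(2 + 135)/4025) - 160416*1/404664 = -273868/(4588/4025 - 37/4025*137) - 6684/16861 = -273868/(4588/4025 - 5069/4025) - 6684/16861 = -273868/(-481/4025) - 6684/16861 = -273868*(-4025/481) - 6684/16861 = 1102318700/481 - 6684/16861 = 1429707106592/623857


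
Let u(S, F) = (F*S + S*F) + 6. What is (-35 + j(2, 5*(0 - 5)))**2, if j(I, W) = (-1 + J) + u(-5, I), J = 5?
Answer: 2025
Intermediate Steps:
u(S, F) = 6 + 2*F*S (u(S, F) = (F*S + F*S) + 6 = 2*F*S + 6 = 6 + 2*F*S)
j(I, W) = 10 - 10*I (j(I, W) = (-1 + 5) + (6 + 2*I*(-5)) = 4 + (6 - 10*I) = 10 - 10*I)
(-35 + j(2, 5*(0 - 5)))**2 = (-35 + (10 - 10*2))**2 = (-35 + (10 - 20))**2 = (-35 - 10)**2 = (-45)**2 = 2025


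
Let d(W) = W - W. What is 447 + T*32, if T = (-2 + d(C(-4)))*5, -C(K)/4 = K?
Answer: 127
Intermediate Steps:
C(K) = -4*K
d(W) = 0
T = -10 (T = (-2 + 0)*5 = -2*5 = -10)
447 + T*32 = 447 - 10*32 = 447 - 320 = 127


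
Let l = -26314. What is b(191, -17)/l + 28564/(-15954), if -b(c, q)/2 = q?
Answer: -188043883/104953389 ≈ -1.7917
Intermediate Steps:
b(c, q) = -2*q
b(191, -17)/l + 28564/(-15954) = -2*(-17)/(-26314) + 28564/(-15954) = 34*(-1/26314) + 28564*(-1/15954) = -17/13157 - 14282/7977 = -188043883/104953389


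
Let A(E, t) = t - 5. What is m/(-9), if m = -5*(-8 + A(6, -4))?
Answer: -85/9 ≈ -9.4444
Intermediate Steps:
A(E, t) = -5 + t
m = 85 (m = -5*(-8 + (-5 - 4)) = -5*(-8 - 9) = -5*(-17) = 85)
m/(-9) = 85/(-9) = -1/9*85 = -85/9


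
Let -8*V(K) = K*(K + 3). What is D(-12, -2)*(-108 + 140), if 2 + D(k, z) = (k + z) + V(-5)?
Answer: -552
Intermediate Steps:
V(K) = -K*(3 + K)/8 (V(K) = -K*(K + 3)/8 = -K*(3 + K)/8)
D(k, z) = -13/4 + k + z (D(k, z) = -2 + ((k + z) - ⅛*(-5)*(3 - 5)) = -2 + ((k + z) - ⅛*(-5)*(-2)) = -2 + ((k + z) - 5/4) = -2 + (-5/4 + k + z) = -13/4 + k + z)
D(-12, -2)*(-108 + 140) = (-13/4 - 12 - 2)*(-108 + 140) = -69/4*32 = -552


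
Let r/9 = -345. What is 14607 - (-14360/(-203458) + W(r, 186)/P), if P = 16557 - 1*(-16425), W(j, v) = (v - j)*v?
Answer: 354690410314/24313231 ≈ 14588.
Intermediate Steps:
r = -3105 (r = 9*(-345) = -3105)
W(j, v) = v*(v - j)
P = 32982 (P = 16557 + 16425 = 32982)
14607 - (-14360/(-203458) + W(r, 186)/P) = 14607 - (-14360/(-203458) + (186*(186 - 1*(-3105)))/32982) = 14607 - (-14360*(-1/203458) + (186*(186 + 3105))*(1/32982)) = 14607 - (7180/101729 + (186*3291)*(1/32982)) = 14607 - (7180/101729 + 612126*(1/32982)) = 14607 - (7180/101729 + 102021/5497) = 14607 - 1*452954903/24313231 = 14607 - 452954903/24313231 = 354690410314/24313231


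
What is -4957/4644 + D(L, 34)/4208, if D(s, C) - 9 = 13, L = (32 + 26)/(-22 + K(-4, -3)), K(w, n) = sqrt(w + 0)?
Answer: -2594611/2442744 ≈ -1.0622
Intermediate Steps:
K(w, n) = sqrt(w)
L = 29*(-22 - 2*I)/244 (L = (32 + 26)/(-22 + sqrt(-4)) = 58/(-22 + 2*I) = 58*((-22 - 2*I)/488) = 29*(-22 - 2*I)/244 ≈ -2.6148 - 0.2377*I)
D(s, C) = 22 (D(s, C) = 9 + 13 = 22)
-4957/4644 + D(L, 34)/4208 = -4957/4644 + 22/4208 = -4957*1/4644 + 22*(1/4208) = -4957/4644 + 11/2104 = -2594611/2442744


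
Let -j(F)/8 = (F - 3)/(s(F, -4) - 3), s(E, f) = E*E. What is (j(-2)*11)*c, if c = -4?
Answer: -1760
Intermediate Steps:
s(E, f) = E²
j(F) = -8*(-3 + F)/(-3 + F²) (j(F) = -8*(F - 3)/(F² - 3) = -8*(-3 + F)/(-3 + F²))
(j(-2)*11)*c = ((8*(3 - 1*(-2))/(-3 + (-2)²))*11)*(-4) = ((8*(3 + 2)/(-3 + 4))*11)*(-4) = ((8*5/1)*11)*(-4) = ((8*1*5)*11)*(-4) = (40*11)*(-4) = 440*(-4) = -1760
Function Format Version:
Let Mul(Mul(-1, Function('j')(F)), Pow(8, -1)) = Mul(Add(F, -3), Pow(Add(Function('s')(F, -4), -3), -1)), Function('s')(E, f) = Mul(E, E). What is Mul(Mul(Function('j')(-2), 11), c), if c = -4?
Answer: -1760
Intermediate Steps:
Function('s')(E, f) = Pow(E, 2)
Function('j')(F) = Mul(-8, Pow(Add(-3, Pow(F, 2)), -1), Add(-3, F)) (Function('j')(F) = Mul(-8, Mul(Add(F, -3), Pow(Add(Pow(F, 2), -3), -1))) = Mul(-8, Mul(Add(-3, F), Pow(Add(-3, Pow(F, 2)), -1))) = Mul(-8, Mul(Pow(Add(-3, Pow(F, 2)), -1), Add(-3, F))) = Mul(-8, Pow(Add(-3, Pow(F, 2)), -1), Add(-3, F)))
Mul(Mul(Function('j')(-2), 11), c) = Mul(Mul(Mul(8, Pow(Add(-3, Pow(-2, 2)), -1), Add(3, Mul(-1, -2))), 11), -4) = Mul(Mul(Mul(8, Pow(Add(-3, 4), -1), Add(3, 2)), 11), -4) = Mul(Mul(Mul(8, Pow(1, -1), 5), 11), -4) = Mul(Mul(Mul(8, 1, 5), 11), -4) = Mul(Mul(40, 11), -4) = Mul(440, -4) = -1760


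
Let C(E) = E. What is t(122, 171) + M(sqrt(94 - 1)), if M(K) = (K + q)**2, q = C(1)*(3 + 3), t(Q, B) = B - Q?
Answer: 178 + 12*sqrt(93) ≈ 293.72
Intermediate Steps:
q = 6 (q = 1*(3 + 3) = 1*6 = 6)
M(K) = (6 + K)**2 (M(K) = (K + 6)**2 = (6 + K)**2)
t(122, 171) + M(sqrt(94 - 1)) = (171 - 1*122) + (6 + sqrt(94 - 1))**2 = (171 - 122) + (6 + sqrt(93))**2 = 49 + (6 + sqrt(93))**2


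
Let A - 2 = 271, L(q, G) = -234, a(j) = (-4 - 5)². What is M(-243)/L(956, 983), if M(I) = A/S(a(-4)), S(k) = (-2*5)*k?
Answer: 7/4860 ≈ 0.0014403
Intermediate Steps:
a(j) = 81 (a(j) = (-9)² = 81)
A = 273 (A = 2 + 271 = 273)
S(k) = -10*k
M(I) = -91/270 (M(I) = 273/((-10*81)) = 273/(-810) = 273*(-1/810) = -91/270)
M(-243)/L(956, 983) = -91/270/(-234) = -91/270*(-1/234) = 7/4860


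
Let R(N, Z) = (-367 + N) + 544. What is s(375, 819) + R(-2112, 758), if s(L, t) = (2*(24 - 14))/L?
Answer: -145121/75 ≈ -1934.9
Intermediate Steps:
s(L, t) = 20/L (s(L, t) = (2*10)/L = 20/L)
R(N, Z) = 177 + N
s(375, 819) + R(-2112, 758) = 20/375 + (177 - 2112) = 20*(1/375) - 1935 = 4/75 - 1935 = -145121/75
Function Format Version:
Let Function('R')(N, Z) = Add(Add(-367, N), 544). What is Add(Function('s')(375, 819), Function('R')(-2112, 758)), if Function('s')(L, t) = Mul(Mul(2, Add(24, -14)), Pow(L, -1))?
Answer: Rational(-145121, 75) ≈ -1934.9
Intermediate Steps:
Function('s')(L, t) = Mul(20, Pow(L, -1)) (Function('s')(L, t) = Mul(Mul(2, 10), Pow(L, -1)) = Mul(20, Pow(L, -1)))
Function('R')(N, Z) = Add(177, N)
Add(Function('s')(375, 819), Function('R')(-2112, 758)) = Add(Mul(20, Pow(375, -1)), Add(177, -2112)) = Add(Mul(20, Rational(1, 375)), -1935) = Add(Rational(4, 75), -1935) = Rational(-145121, 75)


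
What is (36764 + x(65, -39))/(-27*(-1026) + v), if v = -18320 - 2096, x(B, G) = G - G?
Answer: 18382/3643 ≈ 5.0458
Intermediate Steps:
x(B, G) = 0
v = -20416
(36764 + x(65, -39))/(-27*(-1026) + v) = (36764 + 0)/(-27*(-1026) - 20416) = 36764/(27702 - 20416) = 36764/7286 = 36764*(1/7286) = 18382/3643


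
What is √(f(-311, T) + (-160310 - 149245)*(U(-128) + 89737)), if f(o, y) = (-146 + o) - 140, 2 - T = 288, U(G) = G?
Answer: 4*I*√1733682162 ≈ 1.6655e+5*I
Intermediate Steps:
T = -286 (T = 2 - 1*288 = 2 - 288 = -286)
f(o, y) = -286 + o
√(f(-311, T) + (-160310 - 149245)*(U(-128) + 89737)) = √((-286 - 311) + (-160310 - 149245)*(-128 + 89737)) = √(-597 - 309555*89609) = √(-597 - 27738913995) = √(-27738914592) = 4*I*√1733682162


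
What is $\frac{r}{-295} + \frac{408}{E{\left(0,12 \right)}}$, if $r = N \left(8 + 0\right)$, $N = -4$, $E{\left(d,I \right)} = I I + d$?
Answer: $\frac{5207}{1770} \approx 2.9418$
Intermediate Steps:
$E{\left(d,I \right)} = d + I^{2}$ ($E{\left(d,I \right)} = I^{2} + d = d + I^{2}$)
$r = -32$ ($r = - 4 \left(8 + 0\right) = \left(-4\right) 8 = -32$)
$\frac{r}{-295} + \frac{408}{E{\left(0,12 \right)}} = - \frac{32}{-295} + \frac{408}{0 + 12^{2}} = \left(-32\right) \left(- \frac{1}{295}\right) + \frac{408}{0 + 144} = \frac{32}{295} + \frac{408}{144} = \frac{32}{295} + 408 \cdot \frac{1}{144} = \frac{32}{295} + \frac{17}{6} = \frac{5207}{1770}$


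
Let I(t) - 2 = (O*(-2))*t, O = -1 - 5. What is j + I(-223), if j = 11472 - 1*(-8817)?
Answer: 17615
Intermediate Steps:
O = -6
I(t) = 2 + 12*t (I(t) = 2 + (-6*(-2))*t = 2 + 12*t)
j = 20289 (j = 11472 + 8817 = 20289)
j + I(-223) = 20289 + (2 + 12*(-223)) = 20289 + (2 - 2676) = 20289 - 2674 = 17615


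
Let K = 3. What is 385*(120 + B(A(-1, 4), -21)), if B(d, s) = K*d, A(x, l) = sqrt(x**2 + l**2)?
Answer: 46200 + 1155*sqrt(17) ≈ 50962.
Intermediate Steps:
A(x, l) = sqrt(l**2 + x**2)
B(d, s) = 3*d
385*(120 + B(A(-1, 4), -21)) = 385*(120 + 3*sqrt(4**2 + (-1)**2)) = 385*(120 + 3*sqrt(16 + 1)) = 385*(120 + 3*sqrt(17)) = 46200 + 1155*sqrt(17)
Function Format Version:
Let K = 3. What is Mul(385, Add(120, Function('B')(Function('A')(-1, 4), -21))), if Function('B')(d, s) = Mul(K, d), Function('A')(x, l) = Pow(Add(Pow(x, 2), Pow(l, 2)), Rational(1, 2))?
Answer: Add(46200, Mul(1155, Pow(17, Rational(1, 2)))) ≈ 50962.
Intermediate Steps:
Function('A')(x, l) = Pow(Add(Pow(l, 2), Pow(x, 2)), Rational(1, 2))
Function('B')(d, s) = Mul(3, d)
Mul(385, Add(120, Function('B')(Function('A')(-1, 4), -21))) = Mul(385, Add(120, Mul(3, Pow(Add(Pow(4, 2), Pow(-1, 2)), Rational(1, 2))))) = Mul(385, Add(120, Mul(3, Pow(Add(16, 1), Rational(1, 2))))) = Mul(385, Add(120, Mul(3, Pow(17, Rational(1, 2))))) = Add(46200, Mul(1155, Pow(17, Rational(1, 2))))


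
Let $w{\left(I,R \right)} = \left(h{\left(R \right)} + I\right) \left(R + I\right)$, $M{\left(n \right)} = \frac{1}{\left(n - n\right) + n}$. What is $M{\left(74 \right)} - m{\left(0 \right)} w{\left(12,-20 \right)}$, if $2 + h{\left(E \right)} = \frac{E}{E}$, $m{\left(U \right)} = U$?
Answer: $\frac{1}{74} \approx 0.013514$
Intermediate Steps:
$M{\left(n \right)} = \frac{1}{n}$ ($M{\left(n \right)} = \frac{1}{0 + n} = \frac{1}{n}$)
$h{\left(E \right)} = -1$ ($h{\left(E \right)} = -2 + \frac{E}{E} = -2 + 1 = -1$)
$w{\left(I,R \right)} = \left(-1 + I\right) \left(I + R\right)$ ($w{\left(I,R \right)} = \left(-1 + I\right) \left(R + I\right) = \left(-1 + I\right) \left(I + R\right)$)
$M{\left(74 \right)} - m{\left(0 \right)} w{\left(12,-20 \right)} = \frac{1}{74} - 0 \left(12^{2} - 12 - -20 + 12 \left(-20\right)\right) = \frac{1}{74} - 0 \left(144 - 12 + 20 - 240\right) = \frac{1}{74} - 0 \left(-88\right) = \frac{1}{74} - 0 = \frac{1}{74} + 0 = \frac{1}{74}$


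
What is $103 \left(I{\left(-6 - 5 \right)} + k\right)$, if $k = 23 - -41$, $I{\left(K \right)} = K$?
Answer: $5459$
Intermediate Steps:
$k = 64$ ($k = 23 + 41 = 64$)
$103 \left(I{\left(-6 - 5 \right)} + k\right) = 103 \left(\left(-6 - 5\right) + 64\right) = 103 \left(-11 + 64\right) = 103 \cdot 53 = 5459$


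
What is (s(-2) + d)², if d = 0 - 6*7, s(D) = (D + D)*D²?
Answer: 3364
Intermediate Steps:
s(D) = 2*D³ (s(D) = (2*D)*D² = 2*D³)
d = -42 (d = 0 - 42 = -42)
(s(-2) + d)² = (2*(-2)³ - 42)² = (2*(-8) - 42)² = (-16 - 42)² = (-58)² = 3364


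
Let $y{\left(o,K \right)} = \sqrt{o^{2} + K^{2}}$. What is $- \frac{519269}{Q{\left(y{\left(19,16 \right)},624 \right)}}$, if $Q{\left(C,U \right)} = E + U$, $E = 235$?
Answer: $- \frac{519269}{859} \approx -604.5$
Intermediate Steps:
$y{\left(o,K \right)} = \sqrt{K^{2} + o^{2}}$
$Q{\left(C,U \right)} = 235 + U$
$- \frac{519269}{Q{\left(y{\left(19,16 \right)},624 \right)}} = - \frac{519269}{235 + 624} = - \frac{519269}{859}$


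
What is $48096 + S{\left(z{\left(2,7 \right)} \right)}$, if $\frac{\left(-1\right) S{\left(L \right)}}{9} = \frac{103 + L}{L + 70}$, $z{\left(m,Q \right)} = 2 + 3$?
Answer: $\frac{1202076}{25} \approx 48083.0$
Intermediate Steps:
$z{\left(m,Q \right)} = 5$
$S{\left(L \right)} = - \frac{9 \left(103 + L\right)}{70 + L}$ ($S{\left(L \right)} = - 9 \frac{103 + L}{L + 70} = - 9 \frac{103 + L}{70 + L} = - \frac{9 \left(103 + L\right)}{70 + L}$)
$48096 + S{\left(z{\left(2,7 \right)} \right)} = 48096 + \frac{9 \left(-103 - 5\right)}{70 + 5} = 48096 + \frac{9 \left(-103 - 5\right)}{75} = 48096 + 9 \cdot \frac{1}{75} \left(-108\right) = 48096 - \frac{324}{25} = \frac{1202076}{25}$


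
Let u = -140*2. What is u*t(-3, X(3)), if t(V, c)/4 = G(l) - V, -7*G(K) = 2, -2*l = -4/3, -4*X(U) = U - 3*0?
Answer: -3040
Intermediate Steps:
X(U) = -U/4 (X(U) = -(U - 3*0)/4 = -(U + 0)/4 = -U/4)
l = ⅔ (l = -(-2)/3 = -½*(-4/3) = ⅔ ≈ 0.66667)
G(K) = -2/7 (G(K) = -⅐*2 = -2/7)
u = -280
t(V, c) = -8/7 - 4*V (t(V, c) = 4*(-2/7 - V) = -8/7 - 4*V)
u*t(-3, X(3)) = -280*(-8/7 - 4*(-3)) = -280*(-8/7 + 12) = -280*76/7 = -3040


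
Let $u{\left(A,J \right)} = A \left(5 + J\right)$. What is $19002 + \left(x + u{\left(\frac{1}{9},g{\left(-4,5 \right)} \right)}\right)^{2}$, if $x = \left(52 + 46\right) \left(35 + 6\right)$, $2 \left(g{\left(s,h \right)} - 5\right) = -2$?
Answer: $16171363$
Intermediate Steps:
$g{\left(s,h \right)} = 4$ ($g{\left(s,h \right)} = 5 + \frac{1}{2} \left(-2\right) = 5 - 1 = 4$)
$x = 4018$ ($x = 98 \cdot 41 = 4018$)
$19002 + \left(x + u{\left(\frac{1}{9},g{\left(-4,5 \right)} \right)}\right)^{2} = 19002 + \left(4018 + \frac{5 + 4}{9}\right)^{2} = 19002 + \left(4018 + \frac{1}{9} \cdot 9\right)^{2} = 19002 + \left(4018 + 1\right)^{2} = 19002 + 4019^{2} = 19002 + 16152361 = 16171363$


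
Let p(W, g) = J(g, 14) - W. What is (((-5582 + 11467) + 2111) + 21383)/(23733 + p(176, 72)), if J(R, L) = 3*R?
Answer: 29379/23773 ≈ 1.2358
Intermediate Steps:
p(W, g) = -W + 3*g (p(W, g) = 3*g - W = -W + 3*g)
(((-5582 + 11467) + 2111) + 21383)/(23733 + p(176, 72)) = (((-5582 + 11467) + 2111) + 21383)/(23733 + (-1*176 + 3*72)) = ((5885 + 2111) + 21383)/(23733 + (-176 + 216)) = (7996 + 21383)/(23733 + 40) = 29379/23773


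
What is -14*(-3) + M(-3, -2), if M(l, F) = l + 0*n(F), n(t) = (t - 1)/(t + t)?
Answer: 39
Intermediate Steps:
n(t) = (-1 + t)/(2*t) (n(t) = (-1 + t)/((2*t)) = (-1 + t)*(1/(2*t)) = (-1 + t)/(2*t))
M(l, F) = l (M(l, F) = l + 0*((-1 + F)/(2*F)) = l + 0 = l)
-14*(-3) + M(-3, -2) = -14*(-3) - 3 = 42 - 3 = 39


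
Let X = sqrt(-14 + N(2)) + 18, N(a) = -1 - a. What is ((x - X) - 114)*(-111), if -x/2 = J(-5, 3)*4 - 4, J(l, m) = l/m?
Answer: 12284 + 111*I*sqrt(17) ≈ 12284.0 + 457.66*I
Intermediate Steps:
x = 64/3 (x = -2*(-5/3*4 - 4) = -2*(-20/3 - 4) = -2*(-32/3) = 64/3 ≈ 21.333)
X = 18 + I*sqrt(17) (X = sqrt(-14 + (-1 - 1*2)) + 18 = sqrt(-14 + (-1 - 2)) + 18 = sqrt(-14 - 3) + 18 = sqrt(-17) + 18 = I*sqrt(17) + 18 = 18 + I*sqrt(17) ≈ 18.0 + 4.1231*I)
((x - X) - 114)*(-111) = ((64/3 - (18 + I*sqrt(17))) - 114)*(-111) = ((64/3 + (-18 - I*sqrt(17))) - 114)*(-111) = ((10/3 - I*sqrt(17)) - 114)*(-111) = (-332/3 - I*sqrt(17))*(-111) = 12284 + 111*I*sqrt(17)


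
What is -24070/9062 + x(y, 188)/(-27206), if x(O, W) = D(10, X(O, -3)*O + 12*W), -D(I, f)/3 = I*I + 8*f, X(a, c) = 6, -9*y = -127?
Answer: -35765727/61635193 ≈ -0.58028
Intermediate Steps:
y = 127/9 (y = -⅑*(-127) = 127/9 ≈ 14.111)
D(I, f) = -24*f - 3*I² (D(I, f) = -3*(I*I + 8*f) = -3*(I² + 8*f) = -24*f - 3*I²)
x(O, W) = -300 - 288*W - 144*O (x(O, W) = -24*(6*O + 12*W) - 3*10² = (-288*W - 144*O) - 3*100 = (-288*W - 144*O) - 300 = -300 - 288*W - 144*O)
-24070/9062 + x(y, 188)/(-27206) = -24070/9062 + (-300 - 288*188 - 144*127/9)/(-27206) = -24070*1/9062 + (-300 - 54144 - 2032)*(-1/27206) = -12035/4531 - 56476*(-1/27206) = -12035/4531 + 28238/13603 = -35765727/61635193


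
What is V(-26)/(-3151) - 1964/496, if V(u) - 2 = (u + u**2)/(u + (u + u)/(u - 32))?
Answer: -2702312/683767 ≈ -3.9521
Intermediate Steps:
V(u) = 2 + (u + u**2)/(u + 2*u/(-32 + u)) (V(u) = 2 + (u + u**2)/(u + (u + u)/(u - 32)) = 2 + (u + u**2)/(u + (2*u)/(-32 + u)) = 2 + (u + u**2)/(u + 2*u/(-32 + u)))
V(-26)/(-3151) - 1964/496 = ((-92 + (-26)**2 - 29*(-26))/(-30 - 26))/(-3151) - 1964/496 = ((-92 + 676 + 754)/(-56))*(-1/3151) - 1964*1/496 = -1/56*1338*(-1/3151) - 491/124 = -669/28*(-1/3151) - 491/124 = 669/88228 - 491/124 = -2702312/683767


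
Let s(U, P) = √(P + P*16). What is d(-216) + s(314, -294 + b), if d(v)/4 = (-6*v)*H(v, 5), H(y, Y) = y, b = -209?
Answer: -1119744 + I*√8551 ≈ -1.1197e+6 + 92.472*I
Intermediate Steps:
d(v) = -24*v² (d(v) = 4*((-6*v)*v) = 4*(-6*v²) = -24*v²)
s(U, P) = √17*√P (s(U, P) = √(P + 16*P) = √(17*P) = √17*√P)
d(-216) + s(314, -294 + b) = -24*(-216)² + √17*√(-294 - 209) = -24*46656 + √17*√(-503) = -1119744 + √17*(I*√503) = -1119744 + I*√8551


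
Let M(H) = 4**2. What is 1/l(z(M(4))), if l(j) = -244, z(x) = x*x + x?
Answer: -1/244 ≈ -0.0040984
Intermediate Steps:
M(H) = 16
z(x) = x + x**2 (z(x) = x**2 + x = x + x**2)
1/l(z(M(4))) = 1/(-244) = -1/244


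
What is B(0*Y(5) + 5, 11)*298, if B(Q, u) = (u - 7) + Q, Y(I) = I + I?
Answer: 2682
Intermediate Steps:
Y(I) = 2*I
B(Q, u) = -7 + Q + u (B(Q, u) = (-7 + u) + Q = -7 + Q + u)
B(0*Y(5) + 5, 11)*298 = (-7 + (0*(2*5) + 5) + 11)*298 = (-7 + (0*10 + 5) + 11)*298 = (-7 + (0 + 5) + 11)*298 = (-7 + 5 + 11)*298 = 9*298 = 2682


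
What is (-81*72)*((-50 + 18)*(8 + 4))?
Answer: 2239488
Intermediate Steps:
(-81*72)*((-50 + 18)*(8 + 4)) = -(-186624)*12 = -5832*(-384) = 2239488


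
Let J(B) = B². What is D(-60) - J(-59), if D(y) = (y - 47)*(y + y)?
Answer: 9359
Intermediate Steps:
D(y) = 2*y*(-47 + y) (D(y) = (-47 + y)*(2*y) = 2*y*(-47 + y))
D(-60) - J(-59) = 2*(-60)*(-47 - 60) - 1*(-59)² = 2*(-60)*(-107) - 1*3481 = 12840 - 3481 = 9359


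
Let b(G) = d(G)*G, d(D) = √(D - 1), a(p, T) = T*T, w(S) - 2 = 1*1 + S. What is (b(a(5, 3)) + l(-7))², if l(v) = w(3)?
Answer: 684 + 216*√2 ≈ 989.47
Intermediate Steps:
w(S) = 3 + S (w(S) = 2 + (1*1 + S) = 2 + (1 + S) = 3 + S)
a(p, T) = T²
l(v) = 6 (l(v) = 3 + 3 = 6)
d(D) = √(-1 + D)
b(G) = G*√(-1 + G) (b(G) = √(-1 + G)*G = G*√(-1 + G))
(b(a(5, 3)) + l(-7))² = (3²*√(-1 + 3²) + 6)² = (9*√(-1 + 9) + 6)² = (9*√8 + 6)² = (9*(2*√2) + 6)² = (18*√2 + 6)² = (6 + 18*√2)²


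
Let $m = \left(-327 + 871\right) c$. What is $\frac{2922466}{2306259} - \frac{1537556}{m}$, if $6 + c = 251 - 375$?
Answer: $\frac{938169789631}{40774659120} \approx 23.009$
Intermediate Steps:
$c = -130$ ($c = -6 + \left(251 - 375\right) = -6 - 124 = -130$)
$m = -70720$ ($m = \left(-327 + 871\right) \left(-130\right) = 544 \left(-130\right) = -70720$)
$\frac{2922466}{2306259} - \frac{1537556}{m} = \frac{2922466}{2306259} - \frac{1537556}{-70720} = 2922466 \cdot \frac{1}{2306259} - - \frac{384389}{17680} = \frac{2922466}{2306259} + \frac{384389}{17680} = \frac{938169789631}{40774659120}$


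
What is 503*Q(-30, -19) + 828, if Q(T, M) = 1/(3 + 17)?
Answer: 17063/20 ≈ 853.15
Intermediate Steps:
Q(T, M) = 1/20
503*Q(-30, -19) + 828 = 503*(1/20) + 828 = 503/20 + 828 = 17063/20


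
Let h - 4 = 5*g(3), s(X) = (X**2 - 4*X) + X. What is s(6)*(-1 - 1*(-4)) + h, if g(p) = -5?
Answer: 33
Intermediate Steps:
s(X) = X**2 - 3*X
h = -21 (h = 4 + 5*(-5) = 4 - 25 = -21)
s(6)*(-1 - 1*(-4)) + h = (6*(-3 + 6))*(-1 - 1*(-4)) - 21 = (6*3)*(-1 + 4) - 21 = 18*3 - 21 = 54 - 21 = 33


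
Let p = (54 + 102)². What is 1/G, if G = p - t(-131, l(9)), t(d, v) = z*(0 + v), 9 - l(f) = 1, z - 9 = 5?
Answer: 1/24224 ≈ 4.1281e-5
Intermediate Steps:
z = 14 (z = 9 + 5 = 14)
l(f) = 8 (l(f) = 9 - 1*1 = 9 - 1 = 8)
p = 24336 (p = 156² = 24336)
t(d, v) = 14*v (t(d, v) = 14*(0 + v) = 14*v)
G = 24224 (G = 24336 - 14*8 = 24336 - 1*112 = 24336 - 112 = 24224)
1/G = 1/24224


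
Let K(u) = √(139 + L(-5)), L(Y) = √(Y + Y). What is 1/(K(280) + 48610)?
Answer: 1/(48610 + √(139 + I*√10)) ≈ 2.0567e-5 - 6.0e-11*I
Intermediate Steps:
L(Y) = √2*√Y (L(Y) = √(2*Y) = √2*√Y)
K(u) = √(139 + I*√10) (K(u) = √(139 + √2*√(-5)) = √(139 + √2*(I*√5)) = √(139 + I*√10))
1/(K(280) + 48610) = 1/(√(139 + I*√10) + 48610) = 1/(48610 + √(139 + I*√10))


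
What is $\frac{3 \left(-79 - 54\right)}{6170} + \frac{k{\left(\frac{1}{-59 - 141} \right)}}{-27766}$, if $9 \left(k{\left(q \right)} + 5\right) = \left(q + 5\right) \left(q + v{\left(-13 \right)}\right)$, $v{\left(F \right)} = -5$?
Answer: $- \frac{44122580513}{685264880000} \approx -0.064388$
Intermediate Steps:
$k{\left(q \right)} = -5 + \frac{\left(-5 + q\right) \left(5 + q\right)}{9}$ ($k{\left(q \right)} = -5 + \frac{\left(q + 5\right) \left(q - 5\right)}{9} = -5 + \frac{\left(5 + q\right) \left(-5 + q\right)}{9} = -5 + \frac{\left(-5 + q\right) \left(5 + q\right)}{9}$)
$\frac{3 \left(-79 - 54\right)}{6170} + \frac{k{\left(\frac{1}{-59 - 141} \right)}}{-27766} = \frac{3 \left(-79 - 54\right)}{6170} + \frac{- \frac{70}{9} + \frac{\left(\frac{1}{-59 - 141}\right)^{2}}{9}}{-27766} = 3 \left(-133\right) \frac{1}{6170} + \left(- \frac{70}{9} + \frac{\left(\frac{1}{-200}\right)^{2}}{9}\right) \left(- \frac{1}{27766}\right) = \left(-399\right) \frac{1}{6170} + \left(- \frac{70}{9} + \frac{\left(- \frac{1}{200}\right)^{2}}{9}\right) \left(- \frac{1}{27766}\right) = - \frac{399}{6170} + \left(- \frac{70}{9} + \frac{1}{9} \cdot \frac{1}{40000}\right) \left(- \frac{1}{27766}\right) = - \frac{399}{6170} + \left(- \frac{70}{9} + \frac{1}{360000}\right) \left(- \frac{1}{27766}\right) = - \frac{399}{6170} - - \frac{311111}{1110640000} = - \frac{399}{6170} + \frac{311111}{1110640000} = - \frac{44122580513}{685264880000}$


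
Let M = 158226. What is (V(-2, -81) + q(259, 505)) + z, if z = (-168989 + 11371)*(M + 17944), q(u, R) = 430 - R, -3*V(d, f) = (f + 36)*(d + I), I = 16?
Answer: -27767562925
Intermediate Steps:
V(d, f) = -(16 + d)*(36 + f)/3 (V(d, f) = -(f + 36)*(d + 16)/3 = -(36 + f)*(16 + d)/3 = -(16 + d)*(36 + f)/3)
z = -27767563060 (z = (-168989 + 11371)*(158226 + 17944) = -157618*176170 = -27767563060)
(V(-2, -81) + q(259, 505)) + z = ((-192 - 12*(-2) - 16/3*(-81) - 1/3*(-2)*(-81)) + (430 - 1*505)) - 27767563060 = ((-192 + 24 + 432 - 54) + (430 - 505)) - 27767563060 = (210 - 75) - 27767563060 = 135 - 27767563060 = -27767562925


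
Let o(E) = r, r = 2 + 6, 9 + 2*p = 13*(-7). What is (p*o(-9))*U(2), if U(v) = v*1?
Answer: -800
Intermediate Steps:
U(v) = v
p = -50 (p = -9/2 + (13*(-7))/2 = -9/2 + (½)*(-91) = -9/2 - 91/2 = -50)
r = 8
o(E) = 8
(p*o(-9))*U(2) = -50*8*2 = -400*2 = -800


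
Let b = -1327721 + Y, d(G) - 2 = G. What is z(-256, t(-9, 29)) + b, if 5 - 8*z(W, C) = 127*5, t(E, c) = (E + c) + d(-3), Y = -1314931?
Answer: -10570923/4 ≈ -2.6427e+6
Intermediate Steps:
d(G) = 2 + G
t(E, c) = -1 + E + c (t(E, c) = (E + c) + (2 - 3) = (E + c) - 1 = -1 + E + c)
z(W, C) = -315/4 (z(W, C) = 5/8 - 127*5/8 = 5/8 - 1/8*635 = 5/8 - 635/8 = -315/4)
b = -2642652 (b = -1327721 - 1314931 = -2642652)
z(-256, t(-9, 29)) + b = -315/4 - 2642652 = -10570923/4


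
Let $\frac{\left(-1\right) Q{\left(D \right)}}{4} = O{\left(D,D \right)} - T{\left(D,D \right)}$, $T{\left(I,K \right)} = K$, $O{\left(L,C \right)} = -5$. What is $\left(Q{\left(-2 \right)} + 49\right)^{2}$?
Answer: $3721$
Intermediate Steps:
$Q{\left(D \right)} = 20 + 4 D$ ($Q{\left(D \right)} = - 4 \left(-5 - D\right) = 20 + 4 D$)
$\left(Q{\left(-2 \right)} + 49\right)^{2} = \left(\left(20 + 4 \left(-2\right)\right) + 49\right)^{2} = \left(\left(20 - 8\right) + 49\right)^{2} = \left(12 + 49\right)^{2} = 61^{2} = 3721$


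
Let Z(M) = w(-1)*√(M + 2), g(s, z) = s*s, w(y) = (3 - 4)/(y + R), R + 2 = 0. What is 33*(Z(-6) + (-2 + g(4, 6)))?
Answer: 462 + 22*I ≈ 462.0 + 22.0*I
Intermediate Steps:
R = -2 (R = -2 + 0 = -2)
w(y) = -1/(-2 + y) (w(y) = (3 - 4)/(y - 2) = -1/(-2 + y))
g(s, z) = s²
Z(M) = √(2 + M)/3 (Z(M) = (-1/(-2 - 1))*√(M + 2) = (-1/(-3))*√(2 + M) = (-1*(-⅓))*√(2 + M) = √(2 + M)/3)
33*(Z(-6) + (-2 + g(4, 6))) = 33*(√(2 - 6)/3 + (-2 + 4²)) = 33*(√(-4)/3 + (-2 + 16)) = 33*((2*I)/3 + 14) = 33*(2*I/3 + 14) = 33*(14 + 2*I/3) = 462 + 22*I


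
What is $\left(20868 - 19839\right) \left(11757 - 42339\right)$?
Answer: $-31468878$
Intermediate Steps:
$\left(20868 - 19839\right) \left(11757 - 42339\right) = 1029 \left(-30582\right) = -31468878$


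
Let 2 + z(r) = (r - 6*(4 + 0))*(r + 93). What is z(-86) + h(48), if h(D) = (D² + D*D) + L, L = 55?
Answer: 3891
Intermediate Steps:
z(r) = -2 + (-24 + r)*(93 + r) (z(r) = -2 + (r - 6*(4 + 0))*(r + 93) = -2 + (r - 6*4)*(93 + r) = -2 + (r - 24)*(93 + r) = -2 + (-24 + r)*(93 + r))
h(D) = 55 + 2*D² (h(D) = (D² + D*D) + 55 = (D² + D²) + 55 = 2*D² + 55 = 55 + 2*D²)
z(-86) + h(48) = (-2234 + (-86)² + 69*(-86)) + (55 + 2*48²) = (-2234 + 7396 - 5934) + (55 + 2*2304) = -772 + (55 + 4608) = -772 + 4663 = 3891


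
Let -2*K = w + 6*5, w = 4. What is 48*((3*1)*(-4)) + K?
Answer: -593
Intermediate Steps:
K = -17 (K = -(4 + 6*5)/2 = -(4 + 30)/2 = -½*34 = -17)
48*((3*1)*(-4)) + K = 48*((3*1)*(-4)) - 17 = 48*(3*(-4)) - 17 = 48*(-12) - 17 = -576 - 17 = -593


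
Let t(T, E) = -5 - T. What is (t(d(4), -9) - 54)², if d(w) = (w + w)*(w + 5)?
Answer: 17161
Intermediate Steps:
d(w) = 2*w*(5 + w) (d(w) = (2*w)*(5 + w) = 2*w*(5 + w))
(t(d(4), -9) - 54)² = ((-5 - 2*4*(5 + 4)) - 54)² = ((-5 - 2*4*9) - 54)² = ((-5 - 1*72) - 54)² = ((-5 - 72) - 54)² = (-77 - 54)² = (-131)² = 17161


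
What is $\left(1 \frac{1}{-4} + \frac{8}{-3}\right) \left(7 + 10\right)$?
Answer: $- \frac{595}{12} \approx -49.583$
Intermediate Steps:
$\left(1 \frac{1}{-4} + \frac{8}{-3}\right) \left(7 + 10\right) = \left(1 \left(- \frac{1}{4}\right) + 8 \left(- \frac{1}{3}\right)\right) 17 = \left(- \frac{1}{4} - \frac{8}{3}\right) 17 = \left(- \frac{35}{12}\right) 17 = - \frac{595}{12}$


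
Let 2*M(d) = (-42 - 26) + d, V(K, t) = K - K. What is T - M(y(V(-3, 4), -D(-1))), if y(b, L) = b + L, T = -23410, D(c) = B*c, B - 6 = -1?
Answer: -46757/2 ≈ -23379.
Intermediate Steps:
B = 5 (B = 6 - 1 = 5)
D(c) = 5*c
V(K, t) = 0
y(b, L) = L + b
M(d) = -34 + d/2 (M(d) = ((-42 - 26) + d)/2 = (-68 + d)/2 = -34 + d/2)
T - M(y(V(-3, 4), -D(-1))) = -23410 - (-34 + (-5*(-1) + 0)/2) = -23410 - (-34 + (-1*(-5) + 0)/2) = -23410 - (-34 + (5 + 0)/2) = -23410 - (-34 + (½)*5) = -23410 - (-34 + 5/2) = -23410 - 1*(-63/2) = -23410 + 63/2 = -46757/2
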